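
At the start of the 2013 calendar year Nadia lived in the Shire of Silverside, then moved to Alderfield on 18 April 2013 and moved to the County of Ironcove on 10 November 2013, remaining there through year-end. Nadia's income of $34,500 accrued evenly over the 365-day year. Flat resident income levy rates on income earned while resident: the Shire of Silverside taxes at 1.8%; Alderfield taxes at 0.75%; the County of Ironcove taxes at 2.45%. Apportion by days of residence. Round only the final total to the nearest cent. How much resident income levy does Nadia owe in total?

The Shire of Silverside, 1 January – 17 April 2013: 107 days → $34,500 × 1.8% × 107/365 = $182.0466
Alderfield, 18 April – 9 November 2013: 206 days → $34,500 × 0.75% × 206/365 = $146.0342
The County of Ironcove, 10 November – 31 December 2013: 52 days → $34,500 × 2.45% × 52/365 = $120.4192
Total = $448.5000

$448.50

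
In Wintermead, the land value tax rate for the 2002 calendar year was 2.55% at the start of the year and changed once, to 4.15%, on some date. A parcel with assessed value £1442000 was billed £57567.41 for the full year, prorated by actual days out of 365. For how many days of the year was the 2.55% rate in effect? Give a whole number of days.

36 days

Let d = days at the first rate; then 365 − d days at the second rate.
£1442000 × [2.55%·d + 4.15%·(365−d)] / 365 = £57567.41
Solving gives d = 36, so the new rate took effect on February 6, 2002.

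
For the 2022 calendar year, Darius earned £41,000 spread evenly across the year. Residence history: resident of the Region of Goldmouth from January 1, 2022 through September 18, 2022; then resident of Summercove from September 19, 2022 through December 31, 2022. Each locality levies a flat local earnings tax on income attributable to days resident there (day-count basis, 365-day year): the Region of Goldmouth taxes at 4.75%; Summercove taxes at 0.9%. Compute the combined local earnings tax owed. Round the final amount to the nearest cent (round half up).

The Region of Goldmouth, January 1 – September 18, 2022: 261 days → £41,000 × 4.75% × 261/365 = £1,392.5959
Summercove, September 19 – December 31, 2022: 104 days → £41,000 × 0.9% × 104/365 = £105.1397
Total = £1,497.7356

£1,497.74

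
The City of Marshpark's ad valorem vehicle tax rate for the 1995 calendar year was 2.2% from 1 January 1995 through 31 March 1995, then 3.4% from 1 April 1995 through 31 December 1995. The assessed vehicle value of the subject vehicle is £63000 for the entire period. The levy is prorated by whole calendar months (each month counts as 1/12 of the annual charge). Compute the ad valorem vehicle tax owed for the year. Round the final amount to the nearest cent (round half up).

1 January – 31 March 1995: 3 months at 2.2% → £63000 × 2.2% × 3/12 = £346.5000
1 April – 31 December 1995: 9 months at 3.4% → £63000 × 3.4% × 9/12 = £1606.5000
Total = £1953.0000

£1953.00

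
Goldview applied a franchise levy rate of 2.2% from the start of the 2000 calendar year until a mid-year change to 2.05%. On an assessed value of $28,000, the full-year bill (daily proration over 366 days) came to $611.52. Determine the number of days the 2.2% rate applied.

327 days

Let d = days at the first rate; then 366 − d days at the second rate.
$28,000 × [2.2%·d + 2.05%·(366−d)] / 366 = $611.52
Solving gives d = 327, so the new rate took effect on 23 November 2000.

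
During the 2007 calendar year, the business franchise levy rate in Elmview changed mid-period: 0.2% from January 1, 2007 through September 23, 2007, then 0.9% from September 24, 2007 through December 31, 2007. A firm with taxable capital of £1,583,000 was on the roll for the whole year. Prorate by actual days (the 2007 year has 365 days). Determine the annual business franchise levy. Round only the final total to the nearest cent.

£6,171.53

January 1 – September 23, 2007: 266 days at 0.2% → £1,583,000 × 0.2% × 266/365 = £2,307.2767
September 24 – December 31, 2007: 99 days at 0.9% → £1,583,000 × 0.9% × 99/365 = £3,864.2548
Total = £6,171.5315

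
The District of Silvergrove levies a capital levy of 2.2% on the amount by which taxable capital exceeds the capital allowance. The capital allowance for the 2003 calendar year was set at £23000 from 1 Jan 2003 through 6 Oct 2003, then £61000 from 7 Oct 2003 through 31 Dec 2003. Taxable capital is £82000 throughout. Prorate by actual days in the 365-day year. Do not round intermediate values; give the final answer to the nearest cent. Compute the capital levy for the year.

1 Jan – 6 Oct 2003: 279 days, exemption £23000 → (£82000 − £23000) × 2.2% × 279/365 = £992.1699
7 Oct – 31 Dec 2003: 86 days, exemption £61000 → (£82000 − £61000) × 2.2% × 86/365 = £108.8548
Total = £1101.0247

£1101.02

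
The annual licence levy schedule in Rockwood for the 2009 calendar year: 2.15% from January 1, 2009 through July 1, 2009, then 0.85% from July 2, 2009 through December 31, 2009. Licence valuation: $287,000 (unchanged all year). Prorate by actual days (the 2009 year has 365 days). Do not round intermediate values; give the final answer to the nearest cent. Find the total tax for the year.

January 1 – July 1, 2009: 182 days at 2.15% → $287,000 × 2.15% × 182/365 = $3,076.7973
July 2 – December 31, 2009: 183 days at 0.85% → $287,000 × 0.85% × 183/365 = $1,223.0918
Total = $4,299.8890

$4,299.89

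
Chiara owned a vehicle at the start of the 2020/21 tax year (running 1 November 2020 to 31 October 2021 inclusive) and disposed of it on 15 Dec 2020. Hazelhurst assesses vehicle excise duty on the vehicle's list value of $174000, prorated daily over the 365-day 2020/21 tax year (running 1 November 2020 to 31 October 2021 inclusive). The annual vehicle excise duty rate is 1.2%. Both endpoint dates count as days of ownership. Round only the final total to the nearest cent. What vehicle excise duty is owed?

$257.42

Days held (1 Nov – 15 Dec 2020): 45 out of 365
Tax = $174000 × 1.2% × 45/365 = $257.4247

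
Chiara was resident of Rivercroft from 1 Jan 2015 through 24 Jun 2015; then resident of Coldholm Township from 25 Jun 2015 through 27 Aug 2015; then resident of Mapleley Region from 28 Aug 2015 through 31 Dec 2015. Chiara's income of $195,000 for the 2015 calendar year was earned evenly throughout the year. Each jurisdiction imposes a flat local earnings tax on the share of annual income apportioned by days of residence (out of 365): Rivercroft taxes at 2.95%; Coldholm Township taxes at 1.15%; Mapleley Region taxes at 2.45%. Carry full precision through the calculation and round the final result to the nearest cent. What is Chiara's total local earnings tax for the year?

Rivercroft, 1 Jan – 24 Jun 2015: 175 days → $195,000 × 2.95% × 175/365 = $2,758.0479
Coldholm Township, 25 Jun – 27 Aug 2015: 64 days → $195,000 × 1.15% × 64/365 = $393.2055
Mapleley Region, 28 Aug – 31 Dec 2015: 126 days → $195,000 × 2.45% × 126/365 = $1,649.2192
Total = $4,800.4726

$4,800.47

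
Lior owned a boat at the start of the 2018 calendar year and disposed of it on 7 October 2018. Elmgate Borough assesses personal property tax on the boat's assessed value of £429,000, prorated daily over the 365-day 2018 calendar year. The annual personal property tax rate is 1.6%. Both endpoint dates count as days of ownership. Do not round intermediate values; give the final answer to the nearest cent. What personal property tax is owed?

£5,265.53

Days held (1 January – 7 October 2018): 280 out of 365
Tax = £429,000 × 1.6% × 280/365 = £5,265.5342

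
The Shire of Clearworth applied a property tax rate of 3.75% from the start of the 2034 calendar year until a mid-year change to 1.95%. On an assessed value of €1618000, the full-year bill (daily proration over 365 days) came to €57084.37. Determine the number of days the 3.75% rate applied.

Let d = days at the first rate; then 365 − d days at the second rate.
€1618000 × [3.75%·d + 1.95%·(365−d)] / 365 = €57084.37
Solving gives d = 320, so the new rate took effect on November 17, 2034.

320 days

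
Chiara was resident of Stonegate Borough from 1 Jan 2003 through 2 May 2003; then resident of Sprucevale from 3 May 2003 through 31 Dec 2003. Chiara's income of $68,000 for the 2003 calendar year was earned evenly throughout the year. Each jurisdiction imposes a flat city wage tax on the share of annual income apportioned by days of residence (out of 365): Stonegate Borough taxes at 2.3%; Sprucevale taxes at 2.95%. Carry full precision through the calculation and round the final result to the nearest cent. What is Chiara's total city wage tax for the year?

$1,858.26

Stonegate Borough, 1 Jan – 2 May 2003: 122 days → $68,000 × 2.3% × 122/365 = $522.7616
Sprucevale, 3 May – 31 Dec 2003: 243 days → $68,000 × 2.95% × 243/365 = $1,335.5014
Total = $1,858.2630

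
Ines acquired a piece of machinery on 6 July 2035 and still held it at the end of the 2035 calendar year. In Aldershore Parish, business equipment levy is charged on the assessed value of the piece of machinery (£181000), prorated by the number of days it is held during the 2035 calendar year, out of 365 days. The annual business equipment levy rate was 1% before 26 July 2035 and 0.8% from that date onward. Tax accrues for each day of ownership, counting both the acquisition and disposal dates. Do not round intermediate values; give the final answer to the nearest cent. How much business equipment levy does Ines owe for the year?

£729.95

6 July – 25 July 2035: 20 days at 1% → £181000 × 1% × 20/365 = £99.1781
26 July – 31 December 2035: 159 days at 0.8% → £181000 × 0.8% × 159/365 = £630.7726
Total = £729.9507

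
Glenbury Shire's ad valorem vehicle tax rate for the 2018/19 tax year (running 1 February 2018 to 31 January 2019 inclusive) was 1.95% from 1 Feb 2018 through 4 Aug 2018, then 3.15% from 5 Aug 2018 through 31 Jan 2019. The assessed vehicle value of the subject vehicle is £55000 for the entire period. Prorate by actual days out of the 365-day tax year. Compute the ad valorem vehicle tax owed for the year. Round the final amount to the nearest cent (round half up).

1 Feb – 4 Aug 2018: 185 days at 1.95% → £55000 × 1.95% × 185/365 = £543.5959
5 Aug 2018 – 31 Jan 2019: 180 days at 3.15% → £55000 × 3.15% × 180/365 = £854.3836
Total = £1397.9795

£1397.98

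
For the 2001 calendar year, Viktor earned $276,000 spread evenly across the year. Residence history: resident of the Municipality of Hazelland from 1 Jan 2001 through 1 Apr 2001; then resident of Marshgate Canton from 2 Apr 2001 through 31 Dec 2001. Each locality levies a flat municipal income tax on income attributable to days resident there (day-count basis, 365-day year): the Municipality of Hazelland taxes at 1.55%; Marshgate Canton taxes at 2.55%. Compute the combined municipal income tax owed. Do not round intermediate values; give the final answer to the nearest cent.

The Municipality of Hazelland, 1 Jan – 1 Apr 2001: 91 days → $276,000 × 1.55% × 91/365 = $1,066.5699
Marshgate Canton, 2 Apr – 31 Dec 2001: 274 days → $276,000 × 2.55% × 274/365 = $5,283.3205
Total = $6,349.8904

$6,349.89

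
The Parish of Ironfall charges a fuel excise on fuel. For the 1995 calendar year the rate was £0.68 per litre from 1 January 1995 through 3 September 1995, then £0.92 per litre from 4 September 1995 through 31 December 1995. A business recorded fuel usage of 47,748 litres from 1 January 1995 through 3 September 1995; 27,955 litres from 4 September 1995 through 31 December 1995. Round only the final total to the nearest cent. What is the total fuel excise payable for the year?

1 January – 3 September 1995: 47,748 litres at £0.68/litre → £32,468.64
4 September – 31 December 1995: 27,955 litres at £0.92/litre → £25,718.60

£58,187.24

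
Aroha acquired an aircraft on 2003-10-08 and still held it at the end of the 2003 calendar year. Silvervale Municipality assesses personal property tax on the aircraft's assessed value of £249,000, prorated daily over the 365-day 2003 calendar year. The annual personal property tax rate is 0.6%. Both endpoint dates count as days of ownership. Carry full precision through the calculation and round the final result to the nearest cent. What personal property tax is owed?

Days held (2003-10-08 to 2003-12-31): 85 out of 365
Tax = £249,000 × 0.6% × 85/365 = £347.9178

£347.92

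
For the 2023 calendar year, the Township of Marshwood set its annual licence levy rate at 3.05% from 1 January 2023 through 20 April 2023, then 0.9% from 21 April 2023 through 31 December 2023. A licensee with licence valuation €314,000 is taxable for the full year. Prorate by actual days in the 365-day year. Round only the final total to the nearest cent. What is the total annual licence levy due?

€4,860.55

1 January – 20 April 2023: 110 days at 3.05% → €314,000 × 3.05% × 110/365 = €2,886.2192
21 April – 31 December 2023: 255 days at 0.9% → €314,000 × 0.9% × 255/365 = €1,974.3288
Total = €4,860.5479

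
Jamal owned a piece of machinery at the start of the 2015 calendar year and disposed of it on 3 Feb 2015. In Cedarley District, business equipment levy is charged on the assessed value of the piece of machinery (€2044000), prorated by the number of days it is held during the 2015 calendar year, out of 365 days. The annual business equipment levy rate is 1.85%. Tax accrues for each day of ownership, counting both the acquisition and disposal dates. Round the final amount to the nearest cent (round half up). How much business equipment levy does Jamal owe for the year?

Days held (1 Jan – 3 Feb 2015): 34 out of 365
Tax = €2044000 × 1.85% × 34/365 = €3522.4000

€3522.40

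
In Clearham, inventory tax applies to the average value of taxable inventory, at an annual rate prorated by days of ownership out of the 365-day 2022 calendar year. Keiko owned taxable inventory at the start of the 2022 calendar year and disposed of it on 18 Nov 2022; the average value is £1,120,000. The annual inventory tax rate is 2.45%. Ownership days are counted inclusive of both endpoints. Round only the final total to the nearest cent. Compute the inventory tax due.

Days held (1 Jan – 18 Nov 2022): 322 out of 365
Tax = £1,120,000 × 2.45% × 322/365 = £24,207.3425

£24,207.34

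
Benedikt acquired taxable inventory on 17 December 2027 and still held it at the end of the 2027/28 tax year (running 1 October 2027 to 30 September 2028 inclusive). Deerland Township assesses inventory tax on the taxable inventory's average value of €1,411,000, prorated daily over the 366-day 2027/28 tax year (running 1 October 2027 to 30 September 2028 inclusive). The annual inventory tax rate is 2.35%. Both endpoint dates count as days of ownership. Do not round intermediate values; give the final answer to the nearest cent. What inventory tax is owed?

Days held (17 December 2027 – 30 September 2028): 289 out of 366
Tax = €1,411,000 × 2.35% × 289/366 = €26,182.5314

€26,182.53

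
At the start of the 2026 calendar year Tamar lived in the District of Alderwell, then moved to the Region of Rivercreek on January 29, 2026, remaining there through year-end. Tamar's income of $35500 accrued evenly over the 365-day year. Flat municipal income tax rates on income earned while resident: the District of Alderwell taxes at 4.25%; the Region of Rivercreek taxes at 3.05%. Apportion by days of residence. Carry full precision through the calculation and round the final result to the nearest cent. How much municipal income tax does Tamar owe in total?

The District of Alderwell, January 1 – January 28, 2026: 28 days → $35500 × 4.25% × 28/365 = $115.7397
The Region of Rivercreek, January 29 – December 31, 2026: 337 days → $35500 × 3.05% × 337/365 = $999.6897
Total = $1115.4295

$1115.43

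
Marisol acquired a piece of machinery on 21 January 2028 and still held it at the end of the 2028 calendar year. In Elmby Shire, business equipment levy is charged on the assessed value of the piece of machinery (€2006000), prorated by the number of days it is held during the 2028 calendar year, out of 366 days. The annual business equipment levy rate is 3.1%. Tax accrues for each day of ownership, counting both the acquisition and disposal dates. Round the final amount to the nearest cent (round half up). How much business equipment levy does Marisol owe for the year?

€58787.86

Days held (21 January – 31 December 2028): 346 out of 366
Tax = €2006000 × 3.1% × 346/366 = €58787.8579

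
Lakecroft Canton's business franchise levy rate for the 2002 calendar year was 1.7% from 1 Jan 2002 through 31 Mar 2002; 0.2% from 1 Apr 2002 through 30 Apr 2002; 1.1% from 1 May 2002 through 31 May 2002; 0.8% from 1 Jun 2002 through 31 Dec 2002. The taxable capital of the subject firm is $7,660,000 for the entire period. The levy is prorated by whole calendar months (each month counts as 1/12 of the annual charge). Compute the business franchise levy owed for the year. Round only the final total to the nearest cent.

1 Jan – 31 Mar 2002: 3 months at 1.7% → $7,660,000 × 1.7% × 3/12 = $32,555.0000
1 Apr – 30 Apr 2002: 1 month at 0.2% → $7,660,000 × 0.2% × 1/12 = $1,276.6667
1 May – 31 May 2002: 1 month at 1.1% → $7,660,000 × 1.1% × 1/12 = $7,021.6667
1 Jun – 31 Dec 2002: 7 months at 0.8% → $7,660,000 × 0.8% × 7/12 = $35,746.6667
Total = $76,600.0000

$76,600.00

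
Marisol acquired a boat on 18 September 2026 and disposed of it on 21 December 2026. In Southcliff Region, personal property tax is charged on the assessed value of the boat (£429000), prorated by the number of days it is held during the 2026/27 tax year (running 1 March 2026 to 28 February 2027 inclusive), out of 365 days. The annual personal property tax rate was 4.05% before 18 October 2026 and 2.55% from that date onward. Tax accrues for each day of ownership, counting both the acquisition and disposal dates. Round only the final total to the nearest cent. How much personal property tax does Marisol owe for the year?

£3376.17

18 September – 17 October 2026: 30 days at 4.05% → £429000 × 4.05% × 30/365 = £1428.0411
18 October – 21 December 2026: 65 days at 2.55% → £429000 × 2.55% × 65/365 = £1948.1301
Total = £3376.1712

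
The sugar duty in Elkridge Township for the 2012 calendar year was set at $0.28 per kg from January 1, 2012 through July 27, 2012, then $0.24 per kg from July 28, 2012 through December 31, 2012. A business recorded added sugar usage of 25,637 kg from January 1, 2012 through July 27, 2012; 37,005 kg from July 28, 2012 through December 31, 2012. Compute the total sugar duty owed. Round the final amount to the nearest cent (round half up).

January 1 – July 27, 2012: 25,637 kg at $0.28/kg → $7,178.36
July 28 – December 31, 2012: 37,005 kg at $0.24/kg → $8,881.20

$16,059.56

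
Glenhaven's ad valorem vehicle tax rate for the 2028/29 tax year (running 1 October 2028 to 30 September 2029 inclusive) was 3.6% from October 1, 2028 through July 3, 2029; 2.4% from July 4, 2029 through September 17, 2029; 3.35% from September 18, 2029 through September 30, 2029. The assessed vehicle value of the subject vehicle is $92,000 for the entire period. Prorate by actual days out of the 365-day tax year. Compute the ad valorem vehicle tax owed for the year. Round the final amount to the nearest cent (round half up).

October 1, 2028 – July 3, 2029: 276 days at 3.6% → $92,000 × 3.6% × 276/365 = $2,504.4164
July 4 – September 17, 2029: 76 days at 2.4% → $92,000 × 2.4% × 76/365 = $459.7479
September 18 – September 30, 2029: 13 days at 3.35% → $92,000 × 3.35% × 13/365 = $109.7699
Total = $3,073.9342

$3,073.93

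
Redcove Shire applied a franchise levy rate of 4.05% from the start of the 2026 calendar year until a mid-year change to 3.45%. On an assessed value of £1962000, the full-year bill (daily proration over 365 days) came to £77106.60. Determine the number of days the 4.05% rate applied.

Let d = days at the first rate; then 365 − d days at the second rate.
£1962000 × [4.05%·d + 3.45%·(365−d)] / 365 = £77106.60
Solving gives d = 292, so the new rate took effect on October 20, 2026.

292 days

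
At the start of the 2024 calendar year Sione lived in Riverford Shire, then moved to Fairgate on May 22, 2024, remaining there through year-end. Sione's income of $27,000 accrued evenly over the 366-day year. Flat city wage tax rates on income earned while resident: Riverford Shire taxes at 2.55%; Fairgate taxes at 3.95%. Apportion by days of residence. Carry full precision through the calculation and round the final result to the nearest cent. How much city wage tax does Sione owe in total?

Riverford Shire, January 1 – May 21, 2024: 142 days → $27,000 × 2.55% × 142/366 = $267.1230
Fairgate, May 22 – December 31, 2024: 224 days → $27,000 × 3.95% × 224/366 = $652.7213
Total = $919.8443

$919.84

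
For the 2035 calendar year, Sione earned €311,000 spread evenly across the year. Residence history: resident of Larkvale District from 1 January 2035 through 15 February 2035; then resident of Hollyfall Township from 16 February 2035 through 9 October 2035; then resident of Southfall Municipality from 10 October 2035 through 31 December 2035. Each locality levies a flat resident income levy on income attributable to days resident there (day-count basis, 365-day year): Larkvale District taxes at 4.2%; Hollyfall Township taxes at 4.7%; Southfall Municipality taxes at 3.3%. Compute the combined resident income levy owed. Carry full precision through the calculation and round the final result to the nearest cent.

Larkvale District, 1 January – 15 February 2035: 46 days → €311,000 × 4.2% × 46/365 = €1,646.1699
Hollyfall Township, 16 February – 9 October 2035: 236 days → €311,000 × 4.7% × 236/365 = €9,450.9918
Southfall Municipality, 10 October – 31 December 2035: 83 days → €311,000 × 3.3% × 83/365 = €2,333.7781
Total = €13,430.9397

€13,430.94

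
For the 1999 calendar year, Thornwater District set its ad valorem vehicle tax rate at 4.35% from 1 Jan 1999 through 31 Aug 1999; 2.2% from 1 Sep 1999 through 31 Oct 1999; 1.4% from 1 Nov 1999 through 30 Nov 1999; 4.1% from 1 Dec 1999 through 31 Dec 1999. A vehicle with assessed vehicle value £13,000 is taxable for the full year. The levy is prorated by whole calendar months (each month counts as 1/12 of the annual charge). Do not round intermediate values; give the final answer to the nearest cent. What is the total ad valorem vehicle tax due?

£484.25

1 Jan – 31 Aug 1999: 8 months at 4.35% → £13,000 × 4.35% × 8/12 = £377.0000
1 Sep – 31 Oct 1999: 2 months at 2.2% → £13,000 × 2.2% × 2/12 = £47.6667
1 Nov – 30 Nov 1999: 1 month at 1.4% → £13,000 × 1.4% × 1/12 = £15.1667
1 Dec – 31 Dec 1999: 1 month at 4.1% → £13,000 × 4.1% × 1/12 = £44.4167
Total = £484.2500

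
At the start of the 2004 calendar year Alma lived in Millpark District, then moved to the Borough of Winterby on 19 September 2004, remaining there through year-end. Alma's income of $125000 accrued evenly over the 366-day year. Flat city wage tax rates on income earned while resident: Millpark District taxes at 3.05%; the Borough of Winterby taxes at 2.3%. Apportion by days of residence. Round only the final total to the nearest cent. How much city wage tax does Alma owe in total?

Millpark District, 1 January – 18 September 2004: 262 days → $125000 × 3.05% × 262/366 = $2729.1667
The Borough of Winterby, 19 September – 31 December 2004: 104 days → $125000 × 2.3% × 104/366 = $816.9399
Total = $3546.1066

$3546.11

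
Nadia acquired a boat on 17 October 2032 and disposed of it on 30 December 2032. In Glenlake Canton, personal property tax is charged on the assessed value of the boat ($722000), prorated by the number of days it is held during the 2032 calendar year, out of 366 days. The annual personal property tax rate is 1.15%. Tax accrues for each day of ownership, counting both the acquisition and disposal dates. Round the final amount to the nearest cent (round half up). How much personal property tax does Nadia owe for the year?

$1701.43

Days held (17 October – 30 December 2032): 75 out of 366
Tax = $722000 × 1.15% × 75/366 = $1701.4344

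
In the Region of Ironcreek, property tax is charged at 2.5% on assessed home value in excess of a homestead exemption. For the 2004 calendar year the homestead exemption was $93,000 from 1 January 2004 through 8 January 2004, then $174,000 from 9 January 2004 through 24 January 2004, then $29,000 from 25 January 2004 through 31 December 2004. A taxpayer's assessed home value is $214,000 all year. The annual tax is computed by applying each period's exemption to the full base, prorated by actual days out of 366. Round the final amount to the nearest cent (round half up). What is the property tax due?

$4,431.56

1 January – 8 January 2004: 8 days, exemption $93,000 → ($214,000 − $93,000) × 2.5% × 8/366 = $66.1202
9 January – 24 January 2004: 16 days, exemption $174,000 → ($214,000 − $174,000) × 2.5% × 16/366 = $43.7158
25 January – 31 December 2004: 342 days, exemption $29,000 → ($214,000 − $29,000) × 2.5% × 342/366 = $4,321.7213
Total = $4,431.5574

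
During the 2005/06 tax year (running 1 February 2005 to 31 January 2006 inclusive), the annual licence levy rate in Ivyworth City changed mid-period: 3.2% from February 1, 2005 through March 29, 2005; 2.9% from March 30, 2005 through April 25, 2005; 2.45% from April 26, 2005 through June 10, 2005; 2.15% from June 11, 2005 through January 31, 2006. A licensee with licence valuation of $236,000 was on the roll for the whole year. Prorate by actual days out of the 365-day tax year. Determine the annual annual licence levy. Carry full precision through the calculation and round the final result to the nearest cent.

$5,681.13

February 1 – March 29, 2005: 57 days at 3.2% → $236,000 × 3.2% × 57/365 = $1,179.3534
March 30 – April 25, 2005: 27 days at 2.9% → $236,000 × 2.9% × 27/365 = $506.2685
April 26 – June 10, 2005: 46 days at 2.45% → $236,000 × 2.45% × 46/365 = $728.6904
June 11, 2005 – January 31, 2006: 235 days at 2.15% → $236,000 × 2.15% × 235/365 = $3,266.8219
Total = $5,681.1342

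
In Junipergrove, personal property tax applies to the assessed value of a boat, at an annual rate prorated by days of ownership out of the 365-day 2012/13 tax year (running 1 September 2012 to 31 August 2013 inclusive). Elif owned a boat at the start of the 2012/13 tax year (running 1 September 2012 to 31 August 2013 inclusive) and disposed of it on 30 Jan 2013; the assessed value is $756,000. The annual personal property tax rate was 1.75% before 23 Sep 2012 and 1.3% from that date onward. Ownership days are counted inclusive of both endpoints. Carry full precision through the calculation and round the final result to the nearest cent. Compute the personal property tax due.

$4,297.81

1 Sep – 22 Sep 2012: 22 days at 1.75% → $756,000 × 1.75% × 22/365 = $797.4247
23 Sep 2012 – 30 Jan 2013: 130 days at 1.3% → $756,000 × 1.3% × 130/365 = $3,500.3836
Total = $4,297.8082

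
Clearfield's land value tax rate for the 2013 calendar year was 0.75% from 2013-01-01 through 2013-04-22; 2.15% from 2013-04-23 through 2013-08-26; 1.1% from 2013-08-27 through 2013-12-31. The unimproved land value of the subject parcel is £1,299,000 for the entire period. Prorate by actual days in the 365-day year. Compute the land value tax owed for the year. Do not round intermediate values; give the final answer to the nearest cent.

£17,602.34

2013-01-01 to 2013-04-22: 112 days at 0.75% → £1,299,000 × 0.75% × 112/365 = £2,989.4795
2013-04-23 to 2013-08-26: 126 days at 2.15% → £1,299,000 × 2.15% × 126/365 = £9,641.0712
2013-08-27 to 2013-12-31: 127 days at 1.1% → £1,299,000 × 1.1% × 127/365 = £4,971.7890
Total = £17,602.3397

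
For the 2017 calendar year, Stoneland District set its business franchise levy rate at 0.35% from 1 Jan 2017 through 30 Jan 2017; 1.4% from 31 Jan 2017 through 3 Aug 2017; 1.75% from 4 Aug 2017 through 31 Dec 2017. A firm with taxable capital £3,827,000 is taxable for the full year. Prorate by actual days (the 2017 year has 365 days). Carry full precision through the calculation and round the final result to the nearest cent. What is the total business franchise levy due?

1 Jan – 30 Jan 2017: 30 days at 0.35% → £3,827,000 × 0.35% × 30/365 = £1,100.9178
31 Jan – 3 Aug 2017: 185 days at 1.4% → £3,827,000 × 1.4% × 185/365 = £27,155.9726
4 Aug – 31 Dec 2017: 150 days at 1.75% → £3,827,000 × 1.75% × 150/365 = £27,522.9452
Total = £55,779.8356

£55,779.84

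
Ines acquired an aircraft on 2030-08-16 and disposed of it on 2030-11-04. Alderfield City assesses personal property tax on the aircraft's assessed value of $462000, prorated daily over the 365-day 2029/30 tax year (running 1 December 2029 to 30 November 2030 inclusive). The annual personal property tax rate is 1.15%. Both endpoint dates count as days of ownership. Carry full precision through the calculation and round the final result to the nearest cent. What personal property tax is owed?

$1179.05

Days held (2030-08-16 to 2030-11-04): 81 out of 365
Tax = $462000 × 1.15% × 81/365 = $1179.0493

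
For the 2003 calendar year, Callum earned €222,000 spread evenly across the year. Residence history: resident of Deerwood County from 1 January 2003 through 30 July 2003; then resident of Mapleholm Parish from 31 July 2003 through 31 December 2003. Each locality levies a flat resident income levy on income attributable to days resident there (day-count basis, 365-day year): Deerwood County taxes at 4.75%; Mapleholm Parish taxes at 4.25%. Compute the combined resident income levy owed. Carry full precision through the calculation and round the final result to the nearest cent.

Deerwood County, 1 January – 30 July 2003: 211 days → €222,000 × 4.75% × 211/365 = €6,095.8767
Mapleholm Parish, 31 July – 31 December 2003: 154 days → €222,000 × 4.25% × 154/365 = €3,980.7945
Total = €10,076.6712

€10,076.67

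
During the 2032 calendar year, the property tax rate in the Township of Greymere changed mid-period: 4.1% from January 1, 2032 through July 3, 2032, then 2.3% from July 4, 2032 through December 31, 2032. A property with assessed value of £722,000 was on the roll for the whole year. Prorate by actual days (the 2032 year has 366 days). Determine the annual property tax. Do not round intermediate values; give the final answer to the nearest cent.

£23,175.02

January 1 – July 3, 2032: 185 days at 4.1% → £722,000 × 4.1% × 185/366 = £14,962.7596
July 4 – December 31, 2032: 181 days at 2.3% → £722,000 × 2.3% × 181/366 = £8,212.2568
Total = £23,175.0164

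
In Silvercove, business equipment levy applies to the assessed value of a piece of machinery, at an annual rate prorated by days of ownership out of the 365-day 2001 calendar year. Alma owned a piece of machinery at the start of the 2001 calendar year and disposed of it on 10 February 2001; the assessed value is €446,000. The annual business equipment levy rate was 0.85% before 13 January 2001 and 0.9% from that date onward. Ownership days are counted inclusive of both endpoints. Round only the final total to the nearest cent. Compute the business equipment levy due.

€443.56

1 January – 12 January 2001: 12 days at 0.85% → €446,000 × 0.85% × 12/365 = €124.6356
13 January – 10 February 2001: 29 days at 0.9% → €446,000 × 0.9% × 29/365 = €318.9205
Total = €443.5562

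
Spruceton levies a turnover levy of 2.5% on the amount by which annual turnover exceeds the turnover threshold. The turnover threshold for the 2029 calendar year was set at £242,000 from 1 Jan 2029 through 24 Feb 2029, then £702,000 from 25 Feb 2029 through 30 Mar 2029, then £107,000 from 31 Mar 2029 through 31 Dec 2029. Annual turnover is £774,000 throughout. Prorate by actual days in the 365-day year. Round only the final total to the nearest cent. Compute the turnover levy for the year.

1 Jan – 24 Feb 2029: 55 days, exemption £242,000 → (£774,000 − £242,000) × 2.5% × 55/365 = £2,004.1096
25 Feb – 30 Mar 2029: 34 days, exemption £702,000 → (£774,000 − £702,000) × 2.5% × 34/365 = £167.6712
31 Mar – 31 Dec 2029: 276 days, exemption £107,000 → (£774,000 − £107,000) × 2.5% × 276/365 = £12,609.0411
Total = £14,780.8219

£14,780.82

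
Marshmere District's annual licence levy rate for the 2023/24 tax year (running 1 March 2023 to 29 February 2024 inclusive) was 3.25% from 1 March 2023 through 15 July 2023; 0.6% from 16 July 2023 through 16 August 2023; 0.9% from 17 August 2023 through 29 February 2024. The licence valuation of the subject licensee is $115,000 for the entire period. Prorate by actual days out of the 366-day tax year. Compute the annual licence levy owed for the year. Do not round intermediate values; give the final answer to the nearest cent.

$2,016.43

1 March – 15 July 2023: 137 days at 3.25% → $115,000 × 3.25% × 137/366 = $1,399.0096
16 July – 16 August 2023: 32 days at 0.6% → $115,000 × 0.6% × 32/366 = $60.3279
17 August 2023 – 29 February 2024: 197 days at 0.9% → $115,000 × 0.9% × 197/366 = $557.0902
Total = $2,016.4276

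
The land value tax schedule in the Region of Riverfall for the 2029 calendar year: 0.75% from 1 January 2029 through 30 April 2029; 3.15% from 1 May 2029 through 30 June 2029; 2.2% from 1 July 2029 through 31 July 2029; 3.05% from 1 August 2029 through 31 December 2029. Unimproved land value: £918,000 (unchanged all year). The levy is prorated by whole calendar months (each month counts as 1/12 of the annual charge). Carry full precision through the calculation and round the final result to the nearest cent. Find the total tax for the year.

1 January – 30 April 2029: 4 months at 0.75% → £918,000 × 0.75% × 4/12 = £2,295.0000
1 May – 30 June 2029: 2 months at 3.15% → £918,000 × 3.15% × 2/12 = £4,819.5000
1 July – 31 July 2029: 1 month at 2.2% → £918,000 × 2.2% × 1/12 = £1,683.0000
1 August – 31 December 2029: 5 months at 3.05% → £918,000 × 3.05% × 5/12 = £11,666.2500
Total = £20,463.7500

£20,463.75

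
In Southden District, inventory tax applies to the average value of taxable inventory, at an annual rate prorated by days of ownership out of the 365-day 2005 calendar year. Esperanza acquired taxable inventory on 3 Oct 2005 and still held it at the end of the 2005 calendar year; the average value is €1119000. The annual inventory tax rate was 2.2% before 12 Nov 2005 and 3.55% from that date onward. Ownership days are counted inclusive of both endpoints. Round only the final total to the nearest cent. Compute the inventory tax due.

3 Oct – 11 Nov 2005: 40 days at 2.2% → €1119000 × 2.2% × 40/365 = €2697.8630
12 Nov – 31 Dec 2005: 50 days at 3.55% → €1119000 × 3.55% × 50/365 = €5441.7123
Total = €8139.5753

€8139.58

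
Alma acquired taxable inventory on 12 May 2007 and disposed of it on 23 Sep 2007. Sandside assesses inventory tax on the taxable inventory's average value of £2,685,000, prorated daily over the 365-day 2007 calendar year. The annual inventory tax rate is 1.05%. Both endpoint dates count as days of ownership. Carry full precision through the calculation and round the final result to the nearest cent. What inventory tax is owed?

Days held (12 May – 23 Sep 2007): 135 out of 365
Tax = £2,685,000 × 1.05% × 135/365 = £10,427.3630

£10,427.36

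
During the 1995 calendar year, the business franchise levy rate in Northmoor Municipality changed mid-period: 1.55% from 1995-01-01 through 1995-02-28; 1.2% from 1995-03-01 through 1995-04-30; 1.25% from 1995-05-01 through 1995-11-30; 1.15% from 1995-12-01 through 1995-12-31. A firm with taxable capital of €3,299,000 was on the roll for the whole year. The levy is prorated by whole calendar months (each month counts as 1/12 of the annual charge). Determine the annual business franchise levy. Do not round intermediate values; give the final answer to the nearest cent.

1995-01-01 to 1995-02-28: 2 months at 1.55% → €3,299,000 × 1.55% × 2/12 = €8,522.4167
1995-03-01 to 1995-04-30: 2 months at 1.2% → €3,299,000 × 1.2% × 2/12 = €6,598.0000
1995-05-01 to 1995-11-30: 7 months at 1.25% → €3,299,000 × 1.25% × 7/12 = €24,055.2083
1995-12-01 to 1995-12-31: 1 month at 1.15% → €3,299,000 × 1.15% × 1/12 = €3,161.5417
Total = €42,337.1667

€42,337.17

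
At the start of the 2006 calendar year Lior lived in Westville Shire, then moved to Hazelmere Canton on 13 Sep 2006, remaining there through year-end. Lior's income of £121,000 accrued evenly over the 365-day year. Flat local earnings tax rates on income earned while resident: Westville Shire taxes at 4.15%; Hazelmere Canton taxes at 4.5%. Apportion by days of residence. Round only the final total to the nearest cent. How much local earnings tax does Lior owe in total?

£5,149.13

Westville Shire, 1 Jan – 12 Sep 2006: 255 days → £121,000 × 4.15% × 255/365 = £3,508.1712
Hazelmere Canton, 13 Sep – 31 Dec 2006: 110 days → £121,000 × 4.5% × 110/365 = £1,640.9589
Total = £5,149.1301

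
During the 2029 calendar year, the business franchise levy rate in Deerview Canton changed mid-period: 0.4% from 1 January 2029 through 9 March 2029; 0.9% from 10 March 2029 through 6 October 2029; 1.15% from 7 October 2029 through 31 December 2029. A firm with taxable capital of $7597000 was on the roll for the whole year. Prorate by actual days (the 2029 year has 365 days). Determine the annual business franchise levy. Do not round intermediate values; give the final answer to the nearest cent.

$65771.29

1 January – 9 March 2029: 68 days at 0.4% → $7597000 × 0.4% × 68/365 = $5661.3260
10 March – 6 October 2029: 211 days at 0.9% → $7597000 × 0.9% × 211/365 = $39525.2137
7 October – 31 December 2029: 86 days at 1.15% → $7597000 × 1.15% × 86/365 = $20584.7479
Total = $65771.2877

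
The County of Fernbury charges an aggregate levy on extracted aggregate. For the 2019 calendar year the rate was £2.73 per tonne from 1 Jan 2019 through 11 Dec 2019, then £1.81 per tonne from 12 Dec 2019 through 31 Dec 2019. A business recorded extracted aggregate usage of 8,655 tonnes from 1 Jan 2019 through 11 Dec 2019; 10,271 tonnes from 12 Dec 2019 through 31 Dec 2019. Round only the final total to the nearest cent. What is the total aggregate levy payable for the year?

1 Jan – 11 Dec 2019: 8,655 tonnes at £2.73/tonne → £23,628.15
12 Dec – 31 Dec 2019: 10,271 tonnes at £1.81/tonne → £18,590.51

£42,218.66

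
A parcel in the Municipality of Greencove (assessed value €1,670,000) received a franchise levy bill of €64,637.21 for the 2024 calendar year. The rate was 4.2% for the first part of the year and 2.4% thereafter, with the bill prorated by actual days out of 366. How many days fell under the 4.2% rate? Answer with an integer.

Let d = days at the first rate; then 366 − d days at the second rate.
€1,670,000 × [4.2%·d + 2.4%·(366−d)] / 366 = €64,637.21
Solving gives d = 299, so the new rate took effect on October 26, 2024.

299 days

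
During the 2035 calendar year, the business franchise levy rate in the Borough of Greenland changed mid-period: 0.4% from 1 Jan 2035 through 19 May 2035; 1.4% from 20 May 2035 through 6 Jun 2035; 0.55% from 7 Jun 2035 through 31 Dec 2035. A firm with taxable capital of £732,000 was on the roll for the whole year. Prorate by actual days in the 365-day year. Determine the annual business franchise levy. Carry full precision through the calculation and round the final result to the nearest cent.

1 Jan – 19 May 2035: 139 days at 0.4% → £732,000 × 0.4% × 139/365 = £1,115.0466
20 May – 6 Jun 2035: 18 days at 1.4% → £732,000 × 1.4% × 18/365 = £505.3808
7 Jun – 31 Dec 2035: 208 days at 0.55% → £732,000 × 0.55% × 208/365 = £2,294.2685
Total = £3,914.6959

£3,914.70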